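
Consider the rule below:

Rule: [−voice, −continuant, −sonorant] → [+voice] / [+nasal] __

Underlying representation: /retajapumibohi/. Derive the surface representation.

No segment of /retajapumibohi/ meets the structural description of the rule, so the form surfaces unchanged.

retajapumibohi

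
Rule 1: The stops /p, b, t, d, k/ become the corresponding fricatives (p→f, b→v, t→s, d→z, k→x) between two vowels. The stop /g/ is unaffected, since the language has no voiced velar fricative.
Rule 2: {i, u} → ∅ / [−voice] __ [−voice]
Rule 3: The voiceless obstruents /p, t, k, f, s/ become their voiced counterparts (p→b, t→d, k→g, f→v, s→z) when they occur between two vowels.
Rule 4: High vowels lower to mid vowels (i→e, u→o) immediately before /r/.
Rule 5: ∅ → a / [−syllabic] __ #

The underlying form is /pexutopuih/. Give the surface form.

pexsovuiha

Rule 1 (intervocalic spirantization): /t/ is a stop between vowels /u/ and /o/, so it spirantizes to the fricative [s]. /p/ is a stop between vowels /o/ and /u/, so it spirantizes to the fricative [f]. /pexutopuih/ → pexusofuih.
Rule 2 (high vowel syncope): /u/ is a high vowel flanked by voiceless consonants /x/ and /s/, so it deletes. /pexusofuih/ → pexsofuih.
Rule 3 (intervocalic voicing): /f/ is a voiceless obstruent between vowels /o/ and /u/, so it voices to [v]. /pexsofuih/ → pexsovuih.
Rule 4 (pre-rhotic lowering): no segment meets the environment; /pexsovuih/ is unchanged.
Rule 5 (final a-epenthesis): the form ends in the consonant /h/, so [a] is inserted word-finally. /pexsovuih/ → pexsovuiha.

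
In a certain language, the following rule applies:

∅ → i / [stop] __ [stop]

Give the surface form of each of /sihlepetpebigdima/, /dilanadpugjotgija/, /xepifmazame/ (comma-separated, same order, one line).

sihlepetipebigidima, dilanadipugjotigija, xepifmazame

/sihlepetpebigdima/: /t/ and /p/ form a stop–stop cluster, so [i] is inserted between them. /g/ and /d/ form a stop–stop cluster, so [i] is inserted between them. → [sihlepetipebigidima].
/dilanadpugjotgija/: /d/ and /p/ form a stop–stop cluster, so [i] is inserted between them. /t/ and /g/ form a stop–stop cluster, so [i] is inserted between them. → [dilanadipugjotigija].
/xepifmazame/: the rule's environment is not met; surfaces unchanged as [xepifmazame].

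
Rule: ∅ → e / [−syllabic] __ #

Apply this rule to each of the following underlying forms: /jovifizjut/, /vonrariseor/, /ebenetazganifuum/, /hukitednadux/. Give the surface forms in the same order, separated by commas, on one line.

/jovifizjut/: the form ends in the consonant /t/, so [e] is inserted word-finally. → [jovifizjute].
/vonrariseor/: the form ends in the consonant /r/, so [e] is inserted word-finally. → [vonrariseore].
/ebenetazganifuum/: the form ends in the consonant /m/, so [e] is inserted word-finally. → [ebenetazganifuume].
/hukitednadux/: the form ends in the consonant /x/, so [e] is inserted word-finally. → [hukitednaduxe].

jovifizjute, vonrariseore, ebenetazganifuume, hukitednaduxe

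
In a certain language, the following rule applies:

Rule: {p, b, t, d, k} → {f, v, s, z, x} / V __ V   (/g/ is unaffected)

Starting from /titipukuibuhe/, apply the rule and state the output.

/t/ is a stop between vowels /i/ and /i/, so it spirantizes to the fricative [s].
/p/ is a stop between vowels /i/ and /u/, so it spirantizes to the fricative [f].
/k/ is a stop between vowels /u/ and /u/, so it spirantizes to the fricative [x].
/b/ is a stop between vowels /i/ and /u/, so it spirantizes to the fricative [v].
Surface form: [tisifuxuivuhe].

tisifuxuivuhe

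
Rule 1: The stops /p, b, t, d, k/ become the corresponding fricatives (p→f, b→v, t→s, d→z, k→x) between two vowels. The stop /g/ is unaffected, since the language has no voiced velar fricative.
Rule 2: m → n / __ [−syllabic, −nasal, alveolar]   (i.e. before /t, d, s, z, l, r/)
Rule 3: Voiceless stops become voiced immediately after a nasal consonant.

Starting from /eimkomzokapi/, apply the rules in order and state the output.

eimgonzoxafi

Rule 1 (intervocalic spirantization): /k/ is a stop between vowels /o/ and /a/, so it spirantizes to the fricative [x]. /p/ is a stop between vowels /a/ and /i/, so it spirantizes to the fricative [f]. /eimkomzokapi/ → eimkomzoxafi.
Rule 2 (nasal place assimilation): /m/ precedes the alveolar consonant /z/, so it assimilates in place to [n]. /eimkomzoxafi/ → eimkonzoxafi.
Rule 3 (post-nasal voicing): /k/ is a voiceless stop immediately after the nasal /m/, so it voices to [g]. /eimkonzoxafi/ → eimgonzoxafi.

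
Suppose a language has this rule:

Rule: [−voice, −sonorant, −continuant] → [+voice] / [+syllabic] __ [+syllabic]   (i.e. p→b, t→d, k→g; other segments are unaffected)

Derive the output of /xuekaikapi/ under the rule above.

/k/ is a voiceless stop between vowels /e/ and /a/, so it voices to [g].
/k/ is a voiceless stop between vowels /i/ and /a/, so it voices to [g].
/p/ is a voiceless stop between vowels /a/ and /i/, so it voices to [b].
Surface form: [xuegaigabi].

xuegaigabi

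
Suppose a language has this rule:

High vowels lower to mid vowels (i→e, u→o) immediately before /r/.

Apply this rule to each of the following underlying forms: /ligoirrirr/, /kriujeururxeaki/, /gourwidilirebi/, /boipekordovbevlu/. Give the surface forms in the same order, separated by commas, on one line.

/ligoirrirr/: /i/ is a high vowel immediately before /r/, so it lowers to [e]. /i/ is a high vowel immediately before /r/, so it lowers to [e]. → [ligoerrerr].
/kriujeururxeaki/: /u/ is a high vowel immediately before /r/, so it lowers to [o]. /u/ is a high vowel immediately before /r/, so it lowers to [o]. → [kriujeororxeaki].
/gourwidilirebi/: /u/ is a high vowel immediately before /r/, so it lowers to [o]. /i/ is a high vowel immediately before /r/, so it lowers to [e]. → [goorwidilerebi].
/boipekordovbevlu/: the rule's environment is not met; surfaces unchanged as [boipekordovbevlu].

ligoerrerr, kriujeororxeaki, goorwidilerebi, boipekordovbevlu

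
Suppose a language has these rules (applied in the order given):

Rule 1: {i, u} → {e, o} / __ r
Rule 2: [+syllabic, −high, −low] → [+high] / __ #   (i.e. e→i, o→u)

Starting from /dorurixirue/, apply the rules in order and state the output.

Rule 1 (pre-rhotic lowering): /u/ is a high vowel immediately before /r/, so it lowers to [o]. /i/ is a high vowel immediately before /r/, so it lowers to [e]. /dorurixirue/ → dororixerue.
Rule 2 (final vowel raising): /e/ is a mid vowel in word-final position, so it raises to [i]. /dororixerue/ → dororixerui.

dororixerui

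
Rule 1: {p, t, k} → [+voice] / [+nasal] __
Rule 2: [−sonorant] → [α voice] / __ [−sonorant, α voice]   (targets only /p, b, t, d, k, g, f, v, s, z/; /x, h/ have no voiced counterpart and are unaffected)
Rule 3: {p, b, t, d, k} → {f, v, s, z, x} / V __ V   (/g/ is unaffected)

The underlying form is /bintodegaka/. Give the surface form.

Rule 1 (post-nasal voicing): /t/ is a voiceless stop immediately after the nasal /n/, so it voices to [d]. /bintodegaka/ → bindodegaka.
Rule 2 (regressive voicing assimilation): no segment meets the environment; /bindodegaka/ is unchanged.
Rule 3 (intervocalic spirantization): /d/ is a stop between vowels /o/ and /e/, so it spirantizes to the fricative [z]. /k/ is a stop between vowels /a/ and /a/, so it spirantizes to the fricative [x]. /bindodegaka/ → bindozegaxa.

bindozegaxa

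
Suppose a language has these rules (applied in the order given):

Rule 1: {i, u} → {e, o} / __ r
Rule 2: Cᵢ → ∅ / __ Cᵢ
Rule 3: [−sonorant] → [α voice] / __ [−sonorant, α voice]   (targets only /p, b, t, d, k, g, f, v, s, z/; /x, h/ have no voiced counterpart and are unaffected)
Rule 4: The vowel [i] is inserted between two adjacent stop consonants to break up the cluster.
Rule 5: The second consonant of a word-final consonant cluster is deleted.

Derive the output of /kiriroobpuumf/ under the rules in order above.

kereroopipuum

Rule 1 (pre-rhotic lowering): /i/ is a high vowel immediately before /r/, so it lowers to [e]. /i/ is a high vowel immediately before /r/, so it lowers to [e]. /kiriroobpuumf/ → kereroobpuumf.
Rule 2 (degemination): no segment meets the environment; /kereroobpuumf/ is unchanged.
Rule 3 (regressive voicing assimilation): /b/ precedes the voiceless obstruent /p/, so it devoices to [p] by assimilation. /kereroobpuumf/ → kererooppuumf.
Rule 4 (stop-cluster i-epenthesis): /p/ and /p/ form a stop–stop cluster, so [i] is inserted between them. /kererooppuumf/ → kereroopipuumf.
Rule 5 (final cluster simplification): /f/ is the second consonant of a word-final cluster /mf/, so it deletes. /kereroopipuumf/ → kereroopipuum.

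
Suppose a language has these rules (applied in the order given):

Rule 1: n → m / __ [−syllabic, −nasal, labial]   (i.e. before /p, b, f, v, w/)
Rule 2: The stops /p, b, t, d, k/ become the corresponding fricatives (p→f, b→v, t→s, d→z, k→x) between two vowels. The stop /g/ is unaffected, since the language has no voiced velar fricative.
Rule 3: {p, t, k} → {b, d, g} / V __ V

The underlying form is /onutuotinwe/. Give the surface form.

Rule 1 (nasal place assimilation): /n/ precedes the labial consonant /w/, so it assimilates in place to [m]. /onutuotinwe/ → onutuotimwe.
Rule 2 (intervocalic spirantization): /t/ is a stop between vowels /u/ and /u/, so it spirantizes to the fricative [s]. /t/ is a stop between vowels /o/ and /i/, so it spirantizes to the fricative [s]. /onutuotimwe/ → onusuosimwe.
Rule 3 (intervocalic voicing): no segment meets the environment; /onusuosimwe/ is unchanged.

onusuosimwe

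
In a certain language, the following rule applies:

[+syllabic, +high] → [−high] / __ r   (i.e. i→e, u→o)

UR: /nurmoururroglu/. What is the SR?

/u/ is a high vowel immediately before /r/, so it lowers to [o].
/u/ is a high vowel immediately before /r/, so it lowers to [o].
/u/ is a high vowel immediately before /r/, so it lowers to [o].
Surface form: [normoororroglu].

normoororroglu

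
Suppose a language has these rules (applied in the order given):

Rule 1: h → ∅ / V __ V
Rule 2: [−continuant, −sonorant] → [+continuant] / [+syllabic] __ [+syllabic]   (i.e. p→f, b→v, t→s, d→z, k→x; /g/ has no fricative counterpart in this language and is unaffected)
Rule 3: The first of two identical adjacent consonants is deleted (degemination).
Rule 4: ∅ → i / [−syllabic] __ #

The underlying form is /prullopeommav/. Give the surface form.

Rule 1 (intervocalic h-deletion): no segment meets the environment; /prullopeommav/ is unchanged.
Rule 2 (intervocalic spirantization): /p/ is a stop between vowels /o/ and /e/, so it spirantizes to the fricative [f]. /prullopeommav/ → prullofeommav.
Rule 3 (degemination): /ll/ is a geminate; the first /l/ deletes. /mm/ is a geminate; the first /m/ deletes. /prullofeommav/ → prulofeomav.
Rule 4 (final i-epenthesis): the form ends in the consonant /v/, so [i] is inserted word-finally. /prulofeomav/ → prulofeomavi.

prulofeomavi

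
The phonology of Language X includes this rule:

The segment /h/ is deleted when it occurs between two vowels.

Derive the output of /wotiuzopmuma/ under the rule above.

No segment of /wotiuzopmuma/ meets the structural description of the rule, so the form surfaces unchanged.

wotiuzopmuma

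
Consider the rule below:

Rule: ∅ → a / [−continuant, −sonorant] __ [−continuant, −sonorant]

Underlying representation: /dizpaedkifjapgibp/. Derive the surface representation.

dizpaedakifjapagibap

/d/ and /k/ form a stop–stop cluster, so [a] is inserted between them.
/p/ and /g/ form a stop–stop cluster, so [a] is inserted between them.
/b/ and /p/ form a stop–stop cluster, so [a] is inserted between them.
Surface form: [dizpaedakifjapagibap].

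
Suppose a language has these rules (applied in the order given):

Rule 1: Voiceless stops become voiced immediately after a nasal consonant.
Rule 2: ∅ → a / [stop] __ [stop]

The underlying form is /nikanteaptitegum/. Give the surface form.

nikandeapatitegum

Rule 1 (post-nasal voicing): /t/ is a voiceless stop immediately after the nasal /n/, so it voices to [d]. /nikanteaptitegum/ → nikandeaptitegum.
Rule 2 (stop-cluster a-epenthesis): /p/ and /t/ form a stop–stop cluster, so [a] is inserted between them. /nikandeaptitegum/ → nikandeapatitegum.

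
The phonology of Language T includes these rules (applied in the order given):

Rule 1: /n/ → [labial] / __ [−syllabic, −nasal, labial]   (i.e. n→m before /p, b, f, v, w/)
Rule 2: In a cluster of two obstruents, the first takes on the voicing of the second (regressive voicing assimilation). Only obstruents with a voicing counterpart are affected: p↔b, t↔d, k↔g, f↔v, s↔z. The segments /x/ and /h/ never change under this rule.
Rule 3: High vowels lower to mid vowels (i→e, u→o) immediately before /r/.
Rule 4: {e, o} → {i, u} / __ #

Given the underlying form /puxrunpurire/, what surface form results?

Rule 1 (nasal place assimilation): /n/ precedes the labial consonant /p/, so it assimilates in place to [m]. /puxrunpurire/ → puxrumpurire.
Rule 2 (regressive voicing assimilation): no segment meets the environment; /puxrumpurire/ is unchanged.
Rule 3 (pre-rhotic lowering): /u/ is a high vowel immediately before /r/, so it lowers to [o]. /i/ is a high vowel immediately before /r/, so it lowers to [e]. /puxrumpurire/ → puxrumporere.
Rule 4 (final vowel raising): /e/ is a mid vowel in word-final position, so it raises to [i]. /puxrumporere/ → puxrumporeri.

puxrumporeri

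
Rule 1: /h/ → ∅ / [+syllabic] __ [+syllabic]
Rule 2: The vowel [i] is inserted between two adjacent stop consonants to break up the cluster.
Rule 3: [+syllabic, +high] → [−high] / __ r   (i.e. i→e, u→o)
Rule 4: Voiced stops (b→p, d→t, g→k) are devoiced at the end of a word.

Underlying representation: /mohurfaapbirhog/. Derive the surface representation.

Rule 1 (intervocalic h-deletion): /h/ occurs between vowels /o/ and /u/, so it deletes. /mohurfaapbirhog/ → mourfaapbirhog.
Rule 2 (stop-cluster i-epenthesis): /p/ and /b/ form a stop–stop cluster, so [i] is inserted between them. /mourfaapbirhog/ → mourfaapibirhog.
Rule 3 (pre-rhotic lowering): /u/ is a high vowel immediately before /r/, so it lowers to [o]. /i/ is a high vowel immediately before /r/, so it lowers to [e]. /mourfaapibirhog/ → moorfaapiberhog.
Rule 4 (final devoicing): /g/ is a voiced stop in word-final position, so it devoices to [k]. /moorfaapiberhog/ → moorfaapiberhok.

moorfaapiberhok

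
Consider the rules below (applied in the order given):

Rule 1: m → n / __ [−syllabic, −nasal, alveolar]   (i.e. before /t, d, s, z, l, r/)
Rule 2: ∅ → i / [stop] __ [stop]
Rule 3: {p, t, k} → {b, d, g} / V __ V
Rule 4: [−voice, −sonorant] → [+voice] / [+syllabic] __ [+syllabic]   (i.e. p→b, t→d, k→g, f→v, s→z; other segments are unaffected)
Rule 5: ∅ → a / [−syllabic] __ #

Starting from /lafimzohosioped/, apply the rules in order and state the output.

lavinzohoziobeda

Rule 1 (nasal place assimilation): /m/ precedes the alveolar consonant /z/, so it assimilates in place to [n]. /lafimzohosioped/ → lafinzohosioped.
Rule 2 (stop-cluster i-epenthesis): no segment meets the environment; /lafinzohosioped/ is unchanged.
Rule 3 (intervocalic voicing): /p/ is a voiceless stop between vowels /o/ and /e/, so it voices to [b]. /lafinzohosioped/ → lafinzohosiobed.
Rule 4 (intervocalic voicing): /f/ is a voiceless obstruent between vowels /a/ and /i/, so it voices to [v]. /s/ is a voiceless obstruent between vowels /o/ and /i/, so it voices to [z]. /lafinzohosiobed/ → lavinzohoziobed.
Rule 5 (final a-epenthesis): the form ends in the consonant /d/, so [a] is inserted word-finally. /lavinzohoziobed/ → lavinzohoziobeda.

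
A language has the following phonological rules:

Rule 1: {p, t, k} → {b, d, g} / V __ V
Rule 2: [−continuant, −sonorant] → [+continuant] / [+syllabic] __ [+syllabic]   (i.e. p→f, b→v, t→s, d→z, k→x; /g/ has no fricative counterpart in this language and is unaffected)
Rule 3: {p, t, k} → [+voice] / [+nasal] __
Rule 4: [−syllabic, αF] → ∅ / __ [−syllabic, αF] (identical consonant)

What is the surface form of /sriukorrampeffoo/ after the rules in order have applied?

Rule 1 (intervocalic voicing): /k/ is a voiceless stop between vowels /u/ and /o/, so it voices to [g]. /sriukorrampeffoo/ → sriugorrampeffoo.
Rule 2 (intervocalic spirantization): no segment meets the environment; /sriugorrampeffoo/ is unchanged.
Rule 3 (post-nasal voicing): /p/ is a voiceless stop immediately after the nasal /m/, so it voices to [b]. /sriugorrampeffoo/ → sriugorrambeffoo.
Rule 4 (degemination): /rr/ is a geminate; the first /r/ deletes. /ff/ is a geminate; the first /f/ deletes. /sriugorrambeffoo/ → sriugorambefoo.

sriugorambefoo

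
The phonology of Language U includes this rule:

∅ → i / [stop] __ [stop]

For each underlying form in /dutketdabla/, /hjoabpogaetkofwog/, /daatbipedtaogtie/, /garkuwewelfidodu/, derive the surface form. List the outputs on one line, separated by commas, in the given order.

dutiketidabla, hjoabipogaetikofwog, daatibipeditaogitie, garkuwewelfidodu

/dutketdabla/: /t/ and /k/ form a stop–stop cluster, so [i] is inserted between them. /t/ and /d/ form a stop–stop cluster, so [i] is inserted between them. → [dutiketidabla].
/hjoabpogaetkofwog/: /b/ and /p/ form a stop–stop cluster, so [i] is inserted between them. /t/ and /k/ form a stop–stop cluster, so [i] is inserted between them. → [hjoabipogaetikofwog].
/daatbipedtaogtie/: /t/ and /b/ form a stop–stop cluster, so [i] is inserted between them. /d/ and /t/ form a stop–stop cluster, so [i] is inserted between them. /g/ and /t/ form a stop–stop cluster, so [i] is inserted between them. → [daatibipeditaogitie].
/garkuwewelfidodu/: the rule's environment is not met; surfaces unchanged as [garkuwewelfidodu].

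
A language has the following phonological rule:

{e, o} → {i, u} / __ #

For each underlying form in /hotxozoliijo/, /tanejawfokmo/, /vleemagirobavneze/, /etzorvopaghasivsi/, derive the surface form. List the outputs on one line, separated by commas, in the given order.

/hotxozoliijo/: /o/ is a mid vowel in word-final position, so it raises to [u]. → [hotxozoliiju].
/tanejawfokmo/: /o/ is a mid vowel in word-final position, so it raises to [u]. → [tanejawfokmu].
/vleemagirobavneze/: /e/ is a mid vowel in word-final position, so it raises to [i]. → [vleemagirobavnezi].
/etzorvopaghasivsi/: the rule's environment is not met; surfaces unchanged as [etzorvopaghasivsi].

hotxozoliiju, tanejawfokmu, vleemagirobavnezi, etzorvopaghasivsi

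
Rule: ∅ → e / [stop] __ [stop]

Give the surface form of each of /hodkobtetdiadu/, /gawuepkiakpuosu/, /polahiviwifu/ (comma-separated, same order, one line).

/hodkobtetdiadu/: /d/ and /k/ form a stop–stop cluster, so [e] is inserted between them. /b/ and /t/ form a stop–stop cluster, so [e] is inserted between them. /t/ and /d/ form a stop–stop cluster, so [e] is inserted between them. → [hodekobetetediadu].
/gawuepkiakpuosu/: /p/ and /k/ form a stop–stop cluster, so [e] is inserted between them. /k/ and /p/ form a stop–stop cluster, so [e] is inserted between them. → [gawuepekiakepuosu].
/polahiviwifu/: the rule's environment is not met; surfaces unchanged as [polahiviwifu].

hodekobetetediadu, gawuepekiakepuosu, polahiviwifu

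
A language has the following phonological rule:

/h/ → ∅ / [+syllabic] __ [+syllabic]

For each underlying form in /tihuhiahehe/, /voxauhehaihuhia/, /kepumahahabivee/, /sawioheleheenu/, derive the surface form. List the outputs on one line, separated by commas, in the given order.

tiuiaee, voxaueaiuia, kepumaaabivee, sawioeleeenu

/tihuhiahehe/: /h/ occurs between vowels /i/ and /u/, so it deletes. /h/ occurs between vowels /u/ and /i/, so it deletes. /h/ occurs between vowels /a/ and /e/, so it deletes. /h/ occurs between vowels /e/ and /e/, so it deletes. → [tiuiaee].
/voxauhehaihuhia/: /h/ occurs between vowels /u/ and /e/, so it deletes. /h/ occurs between vowels /e/ and /a/, so it deletes. /h/ occurs between vowels /i/ and /u/, so it deletes. /h/ occurs between vowels /u/ and /i/, so it deletes. → [voxaueaiuia].
/kepumahahabivee/: /h/ occurs between vowels /a/ and /a/, so it deletes. /h/ occurs between vowels /a/ and /a/, so it deletes. → [kepumaaabivee].
/sawioheleheenu/: /h/ occurs between vowels /o/ and /e/, so it deletes. /h/ occurs between vowels /e/ and /e/, so it deletes. → [sawioeleeenu].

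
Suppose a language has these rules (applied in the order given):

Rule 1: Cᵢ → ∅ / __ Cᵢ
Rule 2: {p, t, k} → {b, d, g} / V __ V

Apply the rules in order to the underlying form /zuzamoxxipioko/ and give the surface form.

Rule 1 (degemination): /xx/ is a geminate; the first /x/ deletes. /zuzamoxxipioko/ → zuzamoxipioko.
Rule 2 (intervocalic voicing): /p/ is a voiceless stop between vowels /i/ and /i/, so it voices to [b]. /k/ is a voiceless stop between vowels /o/ and /o/, so it voices to [g]. /zuzamoxipioko/ → zuzamoxibiogo.

zuzamoxibiogo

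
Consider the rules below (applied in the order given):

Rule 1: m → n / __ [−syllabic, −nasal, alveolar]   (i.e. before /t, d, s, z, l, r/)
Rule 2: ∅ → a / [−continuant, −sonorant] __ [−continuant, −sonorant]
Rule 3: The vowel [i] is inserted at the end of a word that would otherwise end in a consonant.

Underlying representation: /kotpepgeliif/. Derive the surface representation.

kotapepageliifi

Rule 1 (nasal place assimilation): no segment meets the environment; /kotpepgeliif/ is unchanged.
Rule 2 (stop-cluster a-epenthesis): /t/ and /p/ form a stop–stop cluster, so [a] is inserted between them. /p/ and /g/ form a stop–stop cluster, so [a] is inserted between them. /kotpepgeliif/ → kotapepageliif.
Rule 3 (final i-epenthesis): the form ends in the consonant /f/, so [i] is inserted word-finally. /kotapepageliif/ → kotapepageliifi.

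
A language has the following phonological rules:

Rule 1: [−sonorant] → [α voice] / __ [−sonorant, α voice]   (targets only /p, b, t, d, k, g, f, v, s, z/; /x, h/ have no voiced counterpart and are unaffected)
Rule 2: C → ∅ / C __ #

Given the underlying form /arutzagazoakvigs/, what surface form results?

arudzagazoagvik

Rule 1 (regressive voicing assimilation): /t/ precedes the voiced obstruent /z/, so it voices to [d] by assimilation. /k/ precedes the voiced obstruent /v/, so it voices to [g] by assimilation. /g/ precedes the voiceless obstruent /s/, so it devoices to [k] by assimilation. /arutzagazoakvigs/ → arudzagazoagviks.
Rule 2 (final cluster simplification): /s/ is the second consonant of a word-final cluster /ks/, so it deletes. /arudzagazoagviks/ → arudzagazoagvik.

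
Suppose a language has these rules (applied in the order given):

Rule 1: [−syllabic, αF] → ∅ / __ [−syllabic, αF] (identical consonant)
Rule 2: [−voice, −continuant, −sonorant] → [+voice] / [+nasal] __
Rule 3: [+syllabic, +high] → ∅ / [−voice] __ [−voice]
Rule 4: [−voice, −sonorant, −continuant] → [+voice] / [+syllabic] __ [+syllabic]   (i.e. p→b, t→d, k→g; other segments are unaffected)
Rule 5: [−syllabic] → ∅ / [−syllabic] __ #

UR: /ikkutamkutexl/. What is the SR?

iktamgudex

Rule 1 (degemination): /kk/ is a geminate; the first /k/ deletes. /ikkutamkutexl/ → ikutamkutexl.
Rule 2 (post-nasal voicing): /k/ is a voiceless stop immediately after the nasal /m/, so it voices to [g]. /ikutamkutexl/ → ikutamgutexl.
Rule 3 (high vowel syncope): /u/ is a high vowel flanked by voiceless consonants /k/ and /t/, so it deletes. /ikutamgutexl/ → iktamgutexl.
Rule 4 (intervocalic voicing): /t/ is a voiceless stop between vowels /u/ and /e/, so it voices to [d]. /iktamgutexl/ → iktamgudexl.
Rule 5 (final cluster simplification): /l/ is the second consonant of a word-final cluster /xl/, so it deletes. /iktamgudexl/ → iktamgudex.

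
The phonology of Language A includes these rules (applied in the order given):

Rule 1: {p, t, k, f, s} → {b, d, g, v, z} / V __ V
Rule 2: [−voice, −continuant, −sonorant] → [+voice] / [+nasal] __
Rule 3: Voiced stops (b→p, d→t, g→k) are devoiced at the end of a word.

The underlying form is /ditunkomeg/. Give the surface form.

didungomek

Rule 1 (intervocalic voicing): /t/ is a voiceless obstruent between vowels /i/ and /u/, so it voices to [d]. /ditunkomeg/ → didunkomeg.
Rule 2 (post-nasal voicing): /k/ is a voiceless stop immediately after the nasal /n/, so it voices to [g]. /didunkomeg/ → didungomeg.
Rule 3 (final devoicing): /g/ is a voiced stop in word-final position, so it devoices to [k]. /didungomeg/ → didungomek.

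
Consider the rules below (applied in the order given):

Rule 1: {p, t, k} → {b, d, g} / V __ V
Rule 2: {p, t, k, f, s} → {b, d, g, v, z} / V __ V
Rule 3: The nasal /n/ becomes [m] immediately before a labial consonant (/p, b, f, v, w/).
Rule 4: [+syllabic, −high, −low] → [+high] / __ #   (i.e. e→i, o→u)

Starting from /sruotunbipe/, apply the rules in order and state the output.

Rule 1 (intervocalic voicing): /t/ is a voiceless stop between vowels /o/ and /u/, so it voices to [d]. /p/ is a voiceless stop between vowels /i/ and /e/, so it voices to [b]. /sruotunbipe/ → sruodunbibe.
Rule 2 (intervocalic voicing): no segment meets the environment; /sruodunbibe/ is unchanged.
Rule 3 (nasal place assimilation): /n/ precedes the labial consonant /b/, so it assimilates in place to [m]. /sruodunbibe/ → sruodumbibe.
Rule 4 (final vowel raising): /e/ is a mid vowel in word-final position, so it raises to [i]. /sruodumbibe/ → sruodumbibi.

sruodumbibi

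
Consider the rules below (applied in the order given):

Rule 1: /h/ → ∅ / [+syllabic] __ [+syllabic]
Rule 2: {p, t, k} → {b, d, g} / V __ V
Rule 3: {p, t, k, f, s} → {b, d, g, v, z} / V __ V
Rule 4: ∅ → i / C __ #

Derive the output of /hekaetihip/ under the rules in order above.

hegaediipi

Rule 1 (intervocalic h-deletion): /h/ occurs between vowels /i/ and /i/, so it deletes. /hekaetihip/ → hekaetiip.
Rule 2 (intervocalic voicing): /k/ is a voiceless stop between vowels /e/ and /a/, so it voices to [g]. /t/ is a voiceless stop between vowels /e/ and /i/, so it voices to [d]. /hekaetiip/ → hegaediip.
Rule 3 (intervocalic voicing): no segment meets the environment; /hegaediip/ is unchanged.
Rule 4 (final i-epenthesis): the form ends in the consonant /p/, so [i] is inserted word-finally. /hegaediip/ → hegaediipi.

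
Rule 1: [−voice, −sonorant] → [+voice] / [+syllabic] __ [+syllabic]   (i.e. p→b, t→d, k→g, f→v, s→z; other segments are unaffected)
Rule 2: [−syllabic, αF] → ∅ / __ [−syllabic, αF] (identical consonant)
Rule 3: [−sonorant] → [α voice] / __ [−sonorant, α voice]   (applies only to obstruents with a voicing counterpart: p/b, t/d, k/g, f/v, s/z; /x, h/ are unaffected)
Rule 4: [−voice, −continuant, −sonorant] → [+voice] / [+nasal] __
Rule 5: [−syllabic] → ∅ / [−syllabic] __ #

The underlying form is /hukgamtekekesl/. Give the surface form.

Rule 1 (intervocalic voicing): /k/ is a voiceless obstruent between vowels /e/ and /e/, so it voices to [g]. /k/ is a voiceless obstruent between vowels /e/ and /e/, so it voices to [g]. /hukgamtekekesl/ → hukgamtegegesl.
Rule 2 (degemination): no segment meets the environment; /hukgamtegegesl/ is unchanged.
Rule 3 (regressive voicing assimilation): /k/ precedes the voiced obstruent /g/, so it voices to [g] by assimilation. /hukgamtegegesl/ → huggamtegegesl.
Rule 4 (post-nasal voicing): /t/ is a voiceless stop immediately after the nasal /m/, so it voices to [d]. /huggamtegegesl/ → huggamdegegesl.
Rule 5 (final cluster simplification): /l/ is the second consonant of a word-final cluster /sl/, so it deletes. /huggamdegegesl/ → huggamdegeges.

huggamdegeges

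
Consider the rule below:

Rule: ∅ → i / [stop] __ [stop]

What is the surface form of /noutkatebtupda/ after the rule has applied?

/t/ and /k/ form a stop–stop cluster, so [i] is inserted between them.
/b/ and /t/ form a stop–stop cluster, so [i] is inserted between them.
/p/ and /d/ form a stop–stop cluster, so [i] is inserted between them.
Surface form: [noutikatebitupida].

noutikatebitupida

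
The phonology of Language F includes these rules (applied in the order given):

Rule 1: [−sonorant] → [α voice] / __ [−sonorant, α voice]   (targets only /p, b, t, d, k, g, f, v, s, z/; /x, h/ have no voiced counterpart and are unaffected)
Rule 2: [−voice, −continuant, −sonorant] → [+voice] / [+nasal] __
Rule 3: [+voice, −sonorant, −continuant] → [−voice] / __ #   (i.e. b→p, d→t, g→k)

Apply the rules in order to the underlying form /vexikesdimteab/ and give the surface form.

vexikezdimdeap

Rule 1 (regressive voicing assimilation): /s/ precedes the voiced obstruent /d/, so it voices to [z] by assimilation. /vexikesdimteab/ → vexikezdimteab.
Rule 2 (post-nasal voicing): /t/ is a voiceless stop immediately after the nasal /m/, so it voices to [d]. /vexikezdimteab/ → vexikezdimdeab.
Rule 3 (final devoicing): /b/ is a voiced stop in word-final position, so it devoices to [p]. /vexikezdimdeab/ → vexikezdimdeap.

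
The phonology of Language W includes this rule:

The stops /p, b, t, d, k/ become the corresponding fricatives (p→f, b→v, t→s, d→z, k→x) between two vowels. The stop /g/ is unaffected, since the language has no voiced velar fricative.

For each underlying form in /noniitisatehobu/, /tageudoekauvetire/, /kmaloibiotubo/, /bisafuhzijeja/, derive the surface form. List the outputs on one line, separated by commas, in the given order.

/noniitisatehobu/: /t/ is a stop between vowels /i/ and /i/, so it spirantizes to the fricative [s]. /t/ is a stop between vowels /a/ and /e/, so it spirantizes to the fricative [s]. /b/ is a stop between vowels /o/ and /u/, so it spirantizes to the fricative [v]. → [noniisisasehovu].
/tageudoekauvetire/: /d/ is a stop between vowels /u/ and /o/, so it spirantizes to the fricative [z]. /k/ is a stop between vowels /e/ and /a/, so it spirantizes to the fricative [x]. /t/ is a stop between vowels /e/ and /i/, so it spirantizes to the fricative [s]. → [tageuzoexauvesire].
/kmaloibiotubo/: /b/ is a stop between vowels /i/ and /i/, so it spirantizes to the fricative [v]. /t/ is a stop between vowels /o/ and /u/, so it spirantizes to the fricative [s]. /b/ is a stop between vowels /u/ and /o/, so it spirantizes to the fricative [v]. → [kmaloiviosuvo].
/bisafuhzijeja/: the rule's environment is not met; surfaces unchanged as [bisafuhzijeja].

noniisisasehovu, tageuzoexauvesire, kmaloiviosuvo, bisafuhzijeja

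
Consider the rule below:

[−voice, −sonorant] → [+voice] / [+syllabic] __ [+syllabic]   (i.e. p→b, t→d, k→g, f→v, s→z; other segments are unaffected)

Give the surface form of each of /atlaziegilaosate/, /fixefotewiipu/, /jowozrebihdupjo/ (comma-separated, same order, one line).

atlaziegilaozade, fixevodewiibu, jowozrebihdupjo

/atlaziegilaosate/: /s/ is a voiceless obstruent between vowels /o/ and /a/, so it voices to [z]. /t/ is a voiceless obstruent between vowels /a/ and /e/, so it voices to [d]. → [atlaziegilaozade].
/fixefotewiipu/: /f/ is a voiceless obstruent between vowels /e/ and /o/, so it voices to [v]. /t/ is a voiceless obstruent between vowels /o/ and /e/, so it voices to [d]. /p/ is a voiceless obstruent between vowels /i/ and /u/, so it voices to [b]. → [fixevodewiibu].
/jowozrebihdupjo/: the rule's environment is not met; surfaces unchanged as [jowozrebihdupjo].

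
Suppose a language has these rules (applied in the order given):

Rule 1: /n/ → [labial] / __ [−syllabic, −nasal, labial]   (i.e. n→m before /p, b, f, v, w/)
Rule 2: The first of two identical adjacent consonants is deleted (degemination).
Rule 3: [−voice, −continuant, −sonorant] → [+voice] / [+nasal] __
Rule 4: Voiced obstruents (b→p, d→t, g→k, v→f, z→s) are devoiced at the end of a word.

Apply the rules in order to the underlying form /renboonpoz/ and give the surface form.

Rule 1 (nasal place assimilation): /n/ precedes the labial consonant /b/, so it assimilates in place to [m]. /n/ precedes the labial consonant /p/, so it assimilates in place to [m]. /renboonpoz/ → remboompoz.
Rule 2 (degemination): no segment meets the environment; /remboompoz/ is unchanged.
Rule 3 (post-nasal voicing): /p/ is a voiceless stop immediately after the nasal /m/, so it voices to [b]. /remboompoz/ → remboomboz.
Rule 4 (final devoicing): /z/ is a voiced obstruent in word-final position, so it devoices to [s]. /remboomboz/ → remboombos.

remboombos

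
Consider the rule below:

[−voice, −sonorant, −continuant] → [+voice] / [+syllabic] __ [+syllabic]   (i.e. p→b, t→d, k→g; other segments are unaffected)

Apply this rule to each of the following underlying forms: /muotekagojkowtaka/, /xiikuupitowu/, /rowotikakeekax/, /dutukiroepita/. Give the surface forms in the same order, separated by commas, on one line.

muodegagojkowtaga, xiiguubidowu, rowodigageegax, dudugiroebida

/muotekagojkowtaka/: /t/ is a voiceless stop between vowels /o/ and /e/, so it voices to [d]. /k/ is a voiceless stop between vowels /e/ and /a/, so it voices to [g]. /k/ is a voiceless stop between vowels /a/ and /a/, so it voices to [g]. → [muodegagojkowtaga].
/xiikuupitowu/: /k/ is a voiceless stop between vowels /i/ and /u/, so it voices to [g]. /p/ is a voiceless stop between vowels /u/ and /i/, so it voices to [b]. /t/ is a voiceless stop between vowels /i/ and /o/, so it voices to [d]. → [xiiguubidowu].
/rowotikakeekax/: /t/ is a voiceless stop between vowels /o/ and /i/, so it voices to [d]. /k/ is a voiceless stop between vowels /i/ and /a/, so it voices to [g]. /k/ is a voiceless stop between vowels /a/ and /e/, so it voices to [g]. /k/ is a voiceless stop between vowels /e/ and /a/, so it voices to [g]. → [rowodigageegax].
/dutukiroepita/: /t/ is a voiceless stop between vowels /u/ and /u/, so it voices to [d]. /k/ is a voiceless stop between vowels /u/ and /i/, so it voices to [g]. /p/ is a voiceless stop between vowels /e/ and /i/, so it voices to [b]. /t/ is a voiceless stop between vowels /i/ and /a/, so it voices to [d]. → [dudugiroebida].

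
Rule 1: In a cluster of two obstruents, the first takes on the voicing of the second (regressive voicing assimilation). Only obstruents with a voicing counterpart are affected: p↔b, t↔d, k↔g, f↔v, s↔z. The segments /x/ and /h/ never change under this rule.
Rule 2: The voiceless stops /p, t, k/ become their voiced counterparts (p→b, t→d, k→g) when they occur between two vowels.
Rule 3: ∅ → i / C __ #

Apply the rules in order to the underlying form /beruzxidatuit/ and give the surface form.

Rule 1 (regressive voicing assimilation): /z/ precedes the voiceless obstruent /x/, so it devoices to [s] by assimilation. /beruzxidatuit/ → berusxidatuit.
Rule 2 (intervocalic voicing): /t/ is a voiceless stop between vowels /a/ and /u/, so it voices to [d]. /berusxidatuit/ → berusxidaduit.
Rule 3 (final i-epenthesis): the form ends in the consonant /t/, so [i] is inserted word-finally. /berusxidaduit/ → berusxidaduiti.

berusxidaduiti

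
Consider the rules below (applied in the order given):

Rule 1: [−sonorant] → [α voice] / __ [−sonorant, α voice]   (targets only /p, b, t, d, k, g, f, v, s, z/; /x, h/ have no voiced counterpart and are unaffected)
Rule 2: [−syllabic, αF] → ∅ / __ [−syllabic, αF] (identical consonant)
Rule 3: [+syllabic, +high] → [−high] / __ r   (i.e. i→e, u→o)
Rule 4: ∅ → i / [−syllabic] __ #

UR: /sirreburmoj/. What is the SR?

serebormoji

Rule 1 (regressive voicing assimilation): no segment meets the environment; /sirreburmoj/ is unchanged.
Rule 2 (degemination): /rr/ is a geminate; the first /r/ deletes. /sirreburmoj/ → sireburmoj.
Rule 3 (pre-rhotic lowering): /i/ is a high vowel immediately before /r/, so it lowers to [e]. /u/ is a high vowel immediately before /r/, so it lowers to [o]. /sireburmoj/ → serebormoj.
Rule 4 (final i-epenthesis): the form ends in the consonant /j/, so [i] is inserted word-finally. /serebormoj/ → serebormoji.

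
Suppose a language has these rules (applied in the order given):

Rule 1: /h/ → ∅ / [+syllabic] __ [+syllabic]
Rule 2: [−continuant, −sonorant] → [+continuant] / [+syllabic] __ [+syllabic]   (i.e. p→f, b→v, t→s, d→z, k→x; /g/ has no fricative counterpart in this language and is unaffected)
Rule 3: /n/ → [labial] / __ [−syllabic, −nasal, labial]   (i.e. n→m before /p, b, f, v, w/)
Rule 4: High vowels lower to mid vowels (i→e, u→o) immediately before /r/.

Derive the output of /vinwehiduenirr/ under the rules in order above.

Rule 1 (intervocalic h-deletion): /h/ occurs between vowels /e/ and /i/, so it deletes. /vinwehiduenirr/ → vinweiduenirr.
Rule 2 (intervocalic spirantization): /d/ is a stop between vowels /i/ and /u/, so it spirantizes to the fricative [z]. /vinweiduenirr/ → vinweizuenirr.
Rule 3 (nasal place assimilation): /n/ precedes the labial consonant /w/, so it assimilates in place to [m]. /vinweizuenirr/ → vimweizuenirr.
Rule 4 (pre-rhotic lowering): /i/ is a high vowel immediately before /r/, so it lowers to [e]. /vimweizuenirr/ → vimweizuenerr.

vimweizuenerr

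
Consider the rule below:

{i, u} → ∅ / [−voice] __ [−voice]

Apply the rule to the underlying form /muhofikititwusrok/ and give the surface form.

muhofkttwusrok

/i/ is a high vowel flanked by voiceless consonants /f/ and /k/, so it deletes.
/i/ is a high vowel flanked by voiceless consonants /k/ and /t/, so it deletes.
/i/ is a high vowel flanked by voiceless consonants /t/ and /t/, so it deletes.
The other instances of /u/ do not occur in the required environment and remain unchanged.
Surface form: [muhofkttwusrok].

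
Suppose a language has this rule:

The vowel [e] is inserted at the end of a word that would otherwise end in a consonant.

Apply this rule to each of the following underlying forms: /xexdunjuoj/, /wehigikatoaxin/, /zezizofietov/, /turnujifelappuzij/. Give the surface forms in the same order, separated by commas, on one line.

/xexdunjuoj/: the form ends in the consonant /j/, so [e] is inserted word-finally. → [xexdunjuoje].
/wehigikatoaxin/: the form ends in the consonant /n/, so [e] is inserted word-finally. → [wehigikatoaxine].
/zezizofietov/: the form ends in the consonant /v/, so [e] is inserted word-finally. → [zezizofietove].
/turnujifelappuzij/: the form ends in the consonant /j/, so [e] is inserted word-finally. → [turnujifelappuzije].

xexdunjuoje, wehigikatoaxine, zezizofietove, turnujifelappuzije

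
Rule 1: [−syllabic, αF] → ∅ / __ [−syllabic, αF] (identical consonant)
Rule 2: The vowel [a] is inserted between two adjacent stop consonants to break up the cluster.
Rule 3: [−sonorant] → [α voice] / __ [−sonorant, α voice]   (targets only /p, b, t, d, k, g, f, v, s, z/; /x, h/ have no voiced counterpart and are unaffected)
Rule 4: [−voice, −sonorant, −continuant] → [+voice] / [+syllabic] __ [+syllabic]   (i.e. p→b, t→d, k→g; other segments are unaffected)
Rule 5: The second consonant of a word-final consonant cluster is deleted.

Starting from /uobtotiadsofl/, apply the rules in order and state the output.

Rule 1 (degemination): no segment meets the environment; /uobtotiadsofl/ is unchanged.
Rule 2 (stop-cluster a-epenthesis): /b/ and /t/ form a stop–stop cluster, so [a] is inserted between them. /uobtotiadsofl/ → uobatotiadsofl.
Rule 3 (regressive voicing assimilation): /d/ precedes the voiceless obstruent /s/, so it devoices to [t] by assimilation. /uobatotiadsofl/ → uobatotiatsofl.
Rule 4 (intervocalic voicing): /t/ is a voiceless stop between vowels /a/ and /o/, so it voices to [d]. /t/ is a voiceless stop between vowels /o/ and /i/, so it voices to [d]. /uobatotiatsofl/ → uobadodiatsofl.
Rule 5 (final cluster simplification): /l/ is the second consonant of a word-final cluster /fl/, so it deletes. /uobadodiatsofl/ → uobadodiatsof.

uobadodiatsof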